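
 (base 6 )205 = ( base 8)115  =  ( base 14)57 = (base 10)77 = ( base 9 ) 85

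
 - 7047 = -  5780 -1267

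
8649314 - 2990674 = 5658640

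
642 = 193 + 449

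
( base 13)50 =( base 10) 65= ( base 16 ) 41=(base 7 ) 122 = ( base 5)230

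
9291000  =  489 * 19000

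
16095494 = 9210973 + 6884521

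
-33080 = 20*( - 1654 ) 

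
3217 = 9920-6703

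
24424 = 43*568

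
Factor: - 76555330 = - 2^1 * 5^1*7655533^1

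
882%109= 10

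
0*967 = 0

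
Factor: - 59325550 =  - 2^1 * 5^2 * 53^1*61^1*367^1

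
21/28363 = 21/28363= 0.00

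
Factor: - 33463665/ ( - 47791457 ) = 3^3*5^1*7^ ( - 1)* 37^( - 1)*184523^( - 1)*247879^1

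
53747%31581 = 22166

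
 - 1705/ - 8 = 1705/8= 213.12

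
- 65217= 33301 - 98518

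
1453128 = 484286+968842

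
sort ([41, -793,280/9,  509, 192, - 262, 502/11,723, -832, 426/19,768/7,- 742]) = [ - 832,  -  793, - 742, -262,  426/19,280/9, 41,  502/11,  768/7, 192,509, 723] 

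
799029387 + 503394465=1302423852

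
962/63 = 962/63 = 15.27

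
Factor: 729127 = 7^1*104161^1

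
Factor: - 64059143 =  - 64059143^1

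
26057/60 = 26057/60 = 434.28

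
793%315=163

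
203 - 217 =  - 14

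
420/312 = 1+9/26 =1.35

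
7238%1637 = 690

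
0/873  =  0 = 0.00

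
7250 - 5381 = 1869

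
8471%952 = 855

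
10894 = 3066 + 7828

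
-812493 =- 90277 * 9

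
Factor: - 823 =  -823^1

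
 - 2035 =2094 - 4129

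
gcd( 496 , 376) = 8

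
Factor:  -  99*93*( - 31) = 285417 = 3^3 * 11^1*31^2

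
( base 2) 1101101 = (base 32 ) 3D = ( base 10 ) 109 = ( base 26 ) 45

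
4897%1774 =1349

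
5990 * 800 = 4792000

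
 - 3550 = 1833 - 5383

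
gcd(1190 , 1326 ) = 34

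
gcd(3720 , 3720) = 3720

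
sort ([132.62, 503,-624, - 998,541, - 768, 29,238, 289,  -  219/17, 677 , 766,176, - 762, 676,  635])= [ - 998, - 768 , - 762, - 624,-219/17 , 29, 132.62, 176 , 238,289,  503 , 541, 635, 676, 677 , 766]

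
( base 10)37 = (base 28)19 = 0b100101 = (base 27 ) 1A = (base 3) 1101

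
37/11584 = 37/11584 = 0.00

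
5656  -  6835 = - 1179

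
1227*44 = 53988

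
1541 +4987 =6528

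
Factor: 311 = 311^1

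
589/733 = 589/733 = 0.80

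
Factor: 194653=194653^1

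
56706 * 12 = 680472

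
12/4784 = 3/1196 = 0.00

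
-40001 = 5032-45033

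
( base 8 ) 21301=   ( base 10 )8897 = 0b10001011000001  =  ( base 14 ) 3357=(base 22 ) I89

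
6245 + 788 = 7033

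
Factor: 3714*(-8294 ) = -30803916  =  -2^2*3^1*11^1*13^1*29^1*619^1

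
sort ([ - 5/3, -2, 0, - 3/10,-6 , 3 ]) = [ - 6, - 2, - 5/3,-3/10,0, 3 ]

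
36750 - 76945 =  - 40195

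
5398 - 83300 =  - 77902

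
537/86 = 6 + 21/86  =  6.24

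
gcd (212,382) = 2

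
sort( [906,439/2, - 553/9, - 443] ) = [  -  443 , - 553/9,439/2, 906 ] 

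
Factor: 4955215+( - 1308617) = 2^1 * 769^1*2371^1 = 3646598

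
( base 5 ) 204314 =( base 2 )1101010110010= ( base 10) 6834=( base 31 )73e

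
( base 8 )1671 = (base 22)1l7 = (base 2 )1110111001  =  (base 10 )953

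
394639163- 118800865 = 275838298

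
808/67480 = 101/8435 = 0.01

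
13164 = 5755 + 7409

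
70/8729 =10/1247 = 0.01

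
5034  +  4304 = 9338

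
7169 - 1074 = 6095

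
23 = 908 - 885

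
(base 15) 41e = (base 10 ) 929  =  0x3A1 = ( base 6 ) 4145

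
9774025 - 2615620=7158405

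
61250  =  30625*2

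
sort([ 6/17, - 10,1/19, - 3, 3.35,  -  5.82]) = [  -  10,-5.82,-3, 1/19,6/17, 3.35]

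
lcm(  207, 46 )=414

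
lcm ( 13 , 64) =832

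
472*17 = 8024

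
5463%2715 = 33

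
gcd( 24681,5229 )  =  3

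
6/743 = 6/743 = 0.01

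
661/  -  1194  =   - 1 + 533/1194 = - 0.55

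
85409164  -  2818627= 82590537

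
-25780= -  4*6445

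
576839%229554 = 117731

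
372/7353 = 124/2451=0.05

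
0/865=0 = 0.00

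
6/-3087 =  - 1 + 1027/1029 = - 0.00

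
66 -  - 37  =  103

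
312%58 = 22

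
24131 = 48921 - 24790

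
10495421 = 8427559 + 2067862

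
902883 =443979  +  458904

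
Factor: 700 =2^2*5^2*7^1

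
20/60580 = 1/3029  =  0.00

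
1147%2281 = 1147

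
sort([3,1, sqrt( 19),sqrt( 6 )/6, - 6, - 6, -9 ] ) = [-9, - 6, - 6,  sqrt(6)/6,1,3, sqrt( 19)] 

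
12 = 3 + 9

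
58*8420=488360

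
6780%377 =371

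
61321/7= 61321/7 = 8760.14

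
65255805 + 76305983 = 141561788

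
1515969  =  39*38871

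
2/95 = 2/95 = 0.02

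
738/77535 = 82/8615  =  0.01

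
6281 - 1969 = 4312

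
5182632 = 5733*904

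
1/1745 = 1/1745  =  0.00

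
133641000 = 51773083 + 81867917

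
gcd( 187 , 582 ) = 1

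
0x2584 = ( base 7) 40000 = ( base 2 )10010110000100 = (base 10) 9604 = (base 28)C70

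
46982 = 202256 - 155274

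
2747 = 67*41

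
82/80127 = 82/80127=   0.00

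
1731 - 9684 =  - 7953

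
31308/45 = 10436/15 = 695.73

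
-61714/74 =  - 834 + 1/37 = - 833.97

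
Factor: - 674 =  - 2^1*337^1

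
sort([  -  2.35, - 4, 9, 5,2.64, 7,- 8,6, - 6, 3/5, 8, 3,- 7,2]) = [  -  8, - 7, - 6,-4, - 2.35, 3/5, 2,  2.64, 3, 5,6 , 7,  8, 9]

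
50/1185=10/237 = 0.04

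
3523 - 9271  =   - 5748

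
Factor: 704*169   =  2^6*11^1*13^2 = 118976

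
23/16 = 23/16 = 1.44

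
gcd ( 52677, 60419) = 1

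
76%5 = 1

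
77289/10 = 77289/10 = 7728.90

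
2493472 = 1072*2326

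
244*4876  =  1189744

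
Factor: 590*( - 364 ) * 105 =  - 2^3*3^1*5^2 * 7^2*13^1*59^1 = -22549800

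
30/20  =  1 + 1/2=1.50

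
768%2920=768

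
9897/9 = 1099 + 2/3 = 1099.67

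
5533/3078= 1 + 2455/3078 =1.80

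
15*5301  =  79515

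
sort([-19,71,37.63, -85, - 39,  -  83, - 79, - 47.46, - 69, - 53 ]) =[ - 85, - 83,  -  79, - 69 , - 53,-47.46,  -  39, -19,37.63, 71] 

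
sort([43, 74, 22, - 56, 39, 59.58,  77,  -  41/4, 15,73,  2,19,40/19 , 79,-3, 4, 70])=[ - 56 , - 41/4,  -  3, 2,40/19,4, 15,19,  22,39, 43,59.58 , 70, 73, 74, 77, 79]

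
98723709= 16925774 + 81797935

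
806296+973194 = 1779490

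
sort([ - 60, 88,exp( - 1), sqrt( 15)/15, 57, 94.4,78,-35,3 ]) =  [  -  60 , - 35, sqrt(15 )/15,  exp(-1), 3, 57,78, 88, 94.4] 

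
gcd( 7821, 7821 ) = 7821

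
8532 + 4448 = 12980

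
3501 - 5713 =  - 2212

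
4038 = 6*673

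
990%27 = 18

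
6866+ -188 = 6678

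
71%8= 7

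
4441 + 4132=8573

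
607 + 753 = 1360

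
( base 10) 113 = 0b1110001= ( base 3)11012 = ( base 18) 65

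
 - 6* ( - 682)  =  4092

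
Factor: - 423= - 3^2*47^1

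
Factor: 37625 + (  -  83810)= - 46185 = -3^1*5^1*3079^1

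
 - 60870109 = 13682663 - 74552772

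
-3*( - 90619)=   271857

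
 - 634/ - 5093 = 634/5093 = 0.12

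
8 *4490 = 35920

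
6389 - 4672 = 1717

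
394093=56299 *7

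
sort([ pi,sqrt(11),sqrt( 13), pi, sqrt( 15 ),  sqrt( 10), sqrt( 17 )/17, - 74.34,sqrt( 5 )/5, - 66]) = [ - 74.34 ,-66, sqrt(  17 )/17, sqrt( 5 )/5, pi, pi, sqrt( 10 ),sqrt( 11 ), sqrt( 13 ), sqrt( 15 )]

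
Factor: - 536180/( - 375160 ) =323/226 =2^( - 1)*17^1 * 19^1*113^( - 1) 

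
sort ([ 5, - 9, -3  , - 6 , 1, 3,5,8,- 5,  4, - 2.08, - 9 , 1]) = [ - 9, - 9,  -  6,  -  5, - 3, - 2.08,1, 1,3, 4,5, 5,  8]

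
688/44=15 + 7/11 = 15.64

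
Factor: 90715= 5^1*18143^1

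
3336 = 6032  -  2696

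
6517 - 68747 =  - 62230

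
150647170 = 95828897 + 54818273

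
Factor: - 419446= -2^1* 401^1*523^1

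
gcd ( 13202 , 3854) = 82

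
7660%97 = 94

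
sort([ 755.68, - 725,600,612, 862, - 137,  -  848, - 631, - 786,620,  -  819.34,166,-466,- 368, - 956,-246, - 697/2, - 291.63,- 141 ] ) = [ - 956, - 848, - 819.34,-786,- 725, - 631, - 466,  -  368, - 697/2, - 291.63 ,-246 , - 141, - 137,166,600,612,620,755.68,862] 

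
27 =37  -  10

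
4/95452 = 1/23863 = 0.00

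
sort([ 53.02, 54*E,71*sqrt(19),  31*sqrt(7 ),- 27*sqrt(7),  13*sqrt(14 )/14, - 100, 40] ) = [-100, - 27*sqrt( 7 ), 13*sqrt( 14)/14, 40, 53.02 , 31*sqrt(7 ), 54*E, 71*sqrt( 19)]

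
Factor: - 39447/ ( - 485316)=2^ ( -2) * 3^2*13^( - 1 )*17^(-1 )*61^(  -  1)*487^1 = 4383/53924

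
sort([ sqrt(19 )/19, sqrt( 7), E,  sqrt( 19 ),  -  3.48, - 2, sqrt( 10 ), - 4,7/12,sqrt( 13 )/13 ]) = [ - 4, - 3.48,  -  2, sqrt( 19 )/19,sqrt ( 13 )/13, 7/12,sqrt( 7), E,sqrt(10 ), sqrt( 19 ) ]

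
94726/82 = 1155 + 8/41=1155.20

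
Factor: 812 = 2^2*7^1*29^1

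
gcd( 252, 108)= 36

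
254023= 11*23093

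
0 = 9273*0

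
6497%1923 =728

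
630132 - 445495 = 184637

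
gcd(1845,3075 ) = 615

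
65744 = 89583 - 23839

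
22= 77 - 55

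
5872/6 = 2936/3 = 978.67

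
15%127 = 15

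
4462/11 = 405  +  7/11=405.64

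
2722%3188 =2722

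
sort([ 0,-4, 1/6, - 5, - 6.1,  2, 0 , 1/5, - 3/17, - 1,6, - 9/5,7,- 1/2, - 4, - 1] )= [ - 6.1, - 5,- 4,-4, - 9/5, - 1 , - 1, - 1/2, - 3/17,0,0 , 1/6, 1/5,2, 6, 7 ] 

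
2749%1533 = 1216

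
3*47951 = 143853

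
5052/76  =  1263/19= 66.47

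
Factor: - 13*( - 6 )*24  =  1872 =2^4*3^2*13^1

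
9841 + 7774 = 17615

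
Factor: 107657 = 11^1*9787^1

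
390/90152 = 195/45076 = 0.00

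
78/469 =78/469 = 0.17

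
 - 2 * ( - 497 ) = 994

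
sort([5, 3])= [3,5 ]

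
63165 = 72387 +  - 9222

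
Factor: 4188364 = 2^2*137^1 *7643^1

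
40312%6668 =304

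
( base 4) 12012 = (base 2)110000110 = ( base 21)ic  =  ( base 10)390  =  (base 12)286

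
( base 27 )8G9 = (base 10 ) 6273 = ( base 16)1881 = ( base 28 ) 801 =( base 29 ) 7d9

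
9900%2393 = 328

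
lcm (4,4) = 4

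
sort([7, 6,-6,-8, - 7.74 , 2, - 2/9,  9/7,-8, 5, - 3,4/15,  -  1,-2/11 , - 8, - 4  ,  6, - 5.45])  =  [ - 8, - 8 , - 8,  -  7.74, - 6 , - 5.45, - 4,- 3, - 1, - 2/9,-2/11,4/15,9/7,2,  5, 6 , 6, 7]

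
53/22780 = 53/22780 = 0.00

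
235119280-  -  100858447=335977727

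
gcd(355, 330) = 5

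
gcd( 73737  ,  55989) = 9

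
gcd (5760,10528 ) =32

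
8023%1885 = 483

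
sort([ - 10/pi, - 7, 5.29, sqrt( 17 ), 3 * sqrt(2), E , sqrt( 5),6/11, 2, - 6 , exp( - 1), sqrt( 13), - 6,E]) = [ - 7, - 6, - 6, - 10/pi, exp( - 1),6/11, 2 , sqrt( 5 ), E, E, sqrt( 13),sqrt(17 ), 3 *sqrt( 2), 5.29 ]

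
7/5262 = 7/5262 = 0.00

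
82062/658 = 873/7 = 124.71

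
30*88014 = 2640420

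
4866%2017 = 832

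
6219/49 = 6219/49=   126.92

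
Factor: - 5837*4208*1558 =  - 38267745568 = -2^5*13^1*19^1*41^1*263^1*449^1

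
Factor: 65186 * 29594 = 1929114484 = 2^2*11^1 * 2963^1*14797^1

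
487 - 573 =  - 86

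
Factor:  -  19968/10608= - 2^5* 17^(-1 ) =- 32/17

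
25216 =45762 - 20546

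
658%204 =46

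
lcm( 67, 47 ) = 3149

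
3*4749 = 14247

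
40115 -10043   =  30072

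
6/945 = 2/315 = 0.01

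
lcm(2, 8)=8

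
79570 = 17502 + 62068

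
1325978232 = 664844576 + 661133656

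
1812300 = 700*2589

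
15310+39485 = 54795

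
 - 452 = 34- 486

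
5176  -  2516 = 2660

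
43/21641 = 43/21641 = 0.00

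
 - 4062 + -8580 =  - 12642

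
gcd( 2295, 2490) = 15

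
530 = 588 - 58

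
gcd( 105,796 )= 1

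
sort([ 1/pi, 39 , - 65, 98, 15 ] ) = [ - 65,1/pi,  15,39,  98]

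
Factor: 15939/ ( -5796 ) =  - 11/4 = - 2^( - 2 )*11^1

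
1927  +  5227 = 7154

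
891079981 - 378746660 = 512333321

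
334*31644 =10569096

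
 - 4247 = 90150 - 94397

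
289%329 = 289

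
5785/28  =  206 + 17/28 = 206.61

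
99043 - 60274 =38769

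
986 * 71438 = 70437868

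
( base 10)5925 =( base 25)9c0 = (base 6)43233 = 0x1725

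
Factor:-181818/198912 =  - 2^( -7 ) * 3^2*13^1 = - 117/128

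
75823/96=789 + 79/96= 789.82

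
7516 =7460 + 56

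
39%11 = 6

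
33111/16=33111/16 = 2069.44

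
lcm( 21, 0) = 0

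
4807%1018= 735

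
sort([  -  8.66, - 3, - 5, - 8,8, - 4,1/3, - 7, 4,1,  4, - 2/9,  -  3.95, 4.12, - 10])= [ - 10, - 8.66, - 8, - 7, - 5, - 4, -3.95,-3,  -  2/9,1/3,1,4,4,4.12,8] 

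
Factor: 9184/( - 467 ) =-2^5*7^1*41^1*467^ (  -  1) 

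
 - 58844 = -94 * 626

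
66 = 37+29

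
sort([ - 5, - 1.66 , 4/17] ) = [ - 5, - 1.66, 4/17 ]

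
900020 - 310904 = 589116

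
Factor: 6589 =11^1*599^1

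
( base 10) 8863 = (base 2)10001010011111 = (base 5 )240423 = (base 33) 84j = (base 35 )788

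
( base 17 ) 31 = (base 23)26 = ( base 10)52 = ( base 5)202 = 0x34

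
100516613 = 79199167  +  21317446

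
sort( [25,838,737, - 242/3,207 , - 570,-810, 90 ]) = [ - 810, - 570, - 242/3, 25, 90,207,737, 838] 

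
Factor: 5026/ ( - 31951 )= -2^1*7^1*89^( - 1 ) = - 14/89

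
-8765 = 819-9584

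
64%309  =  64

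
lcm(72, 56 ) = 504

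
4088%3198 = 890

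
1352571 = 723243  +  629328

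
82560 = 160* 516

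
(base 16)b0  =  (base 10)176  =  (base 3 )20112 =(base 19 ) 95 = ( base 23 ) 7f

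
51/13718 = 51/13718=0.00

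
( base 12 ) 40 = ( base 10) 48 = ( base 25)1n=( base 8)60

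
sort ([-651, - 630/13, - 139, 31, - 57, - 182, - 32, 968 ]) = [ - 651, - 182, - 139, - 57, - 630/13,-32, 31,  968]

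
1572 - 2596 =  - 1024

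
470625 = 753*625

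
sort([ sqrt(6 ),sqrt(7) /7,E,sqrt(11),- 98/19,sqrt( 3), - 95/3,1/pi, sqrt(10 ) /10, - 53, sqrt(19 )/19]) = [ - 53,-95/3,-98/19,sqrt ( 19) /19,sqrt(10) /10,1/pi,sqrt( 7 ) /7,sqrt(3),sqrt(6) , E,sqrt (11)]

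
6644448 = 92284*72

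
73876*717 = 52969092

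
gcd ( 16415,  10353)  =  7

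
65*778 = 50570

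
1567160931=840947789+726213142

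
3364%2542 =822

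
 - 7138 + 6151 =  - 987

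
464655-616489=  -  151834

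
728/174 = 364/87 = 4.18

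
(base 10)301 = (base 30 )a1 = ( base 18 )GD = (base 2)100101101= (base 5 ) 2201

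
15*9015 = 135225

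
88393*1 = 88393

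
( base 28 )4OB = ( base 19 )ab0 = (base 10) 3819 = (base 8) 7353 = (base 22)7JD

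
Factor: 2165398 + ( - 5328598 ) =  - 2^6*3^1*5^2*659^1 = - 3163200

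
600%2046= 600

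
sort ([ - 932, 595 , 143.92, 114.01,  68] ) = [ - 932,68, 114.01,  143.92, 595]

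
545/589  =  545/589 = 0.93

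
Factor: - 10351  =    -  11^1*941^1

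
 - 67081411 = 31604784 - 98686195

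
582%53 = 52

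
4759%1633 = 1493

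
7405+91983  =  99388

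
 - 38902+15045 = - 23857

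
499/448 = 1 + 51/448= 1.11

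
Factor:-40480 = -2^5 * 5^1*11^1 * 23^1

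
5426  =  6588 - 1162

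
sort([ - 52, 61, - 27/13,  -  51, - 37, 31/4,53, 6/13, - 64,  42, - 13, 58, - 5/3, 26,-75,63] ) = [ - 75  , - 64,-52,-51, - 37,  -  13, - 27/13, - 5/3 , 6/13, 31/4 , 26,42, 53, 58, 61, 63]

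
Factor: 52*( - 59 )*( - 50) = 2^3*5^2*13^1*59^1  =  153400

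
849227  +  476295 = 1325522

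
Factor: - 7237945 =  - 5^1 *11^1*13^1*53^1*191^1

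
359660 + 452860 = 812520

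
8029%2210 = 1399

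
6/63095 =6/63095  =  0.00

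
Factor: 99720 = 2^3*3^2 * 5^1 * 277^1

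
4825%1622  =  1581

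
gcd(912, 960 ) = 48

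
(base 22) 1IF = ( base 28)13R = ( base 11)744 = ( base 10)895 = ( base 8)1577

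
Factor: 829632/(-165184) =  - 447/89 = - 3^1*89^( - 1)* 149^1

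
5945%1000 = 945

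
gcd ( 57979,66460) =1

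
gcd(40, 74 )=2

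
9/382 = 9/382 =0.02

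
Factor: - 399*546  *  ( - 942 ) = 205218468 = 2^2 * 3^3 * 7^2 *13^1*19^1*157^1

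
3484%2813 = 671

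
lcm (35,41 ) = 1435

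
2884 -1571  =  1313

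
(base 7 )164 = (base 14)6B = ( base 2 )1011111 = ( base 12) 7B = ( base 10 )95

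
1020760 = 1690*604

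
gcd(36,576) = 36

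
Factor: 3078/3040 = 81/80=2^(-4)*3^4*5^( - 1) 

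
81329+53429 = 134758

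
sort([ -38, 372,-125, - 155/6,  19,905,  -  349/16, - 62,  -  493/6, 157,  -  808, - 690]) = [- 808, - 690, - 125,  -  493/6, - 62, - 38, - 155/6, - 349/16, 19, 157, 372, 905]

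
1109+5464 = 6573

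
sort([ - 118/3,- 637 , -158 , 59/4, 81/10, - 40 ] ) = [-637, -158 , - 40, - 118/3,81/10,59/4] 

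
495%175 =145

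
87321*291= 25410411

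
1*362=362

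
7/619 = 7/619 = 0.01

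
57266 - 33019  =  24247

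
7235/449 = 7235/449 = 16.11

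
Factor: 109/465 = 3^( - 1 )*5^( - 1)*31^( -1 )*109^1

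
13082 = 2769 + 10313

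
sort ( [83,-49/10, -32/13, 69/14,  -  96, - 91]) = [  -  96, -91, - 49/10, - 32/13, 69/14,83 ] 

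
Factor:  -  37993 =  - 37993^1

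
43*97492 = 4192156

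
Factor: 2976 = 2^5*3^1*31^1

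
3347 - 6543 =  - 3196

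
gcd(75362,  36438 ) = 2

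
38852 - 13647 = 25205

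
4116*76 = 312816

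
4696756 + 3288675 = 7985431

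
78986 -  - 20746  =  99732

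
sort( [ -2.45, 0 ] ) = [ - 2.45,0]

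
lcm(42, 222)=1554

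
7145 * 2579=18426955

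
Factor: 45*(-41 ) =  - 3^2 * 5^1*41^1 = - 1845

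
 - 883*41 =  -36203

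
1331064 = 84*15846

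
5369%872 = 137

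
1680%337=332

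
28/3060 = 7/765 = 0.01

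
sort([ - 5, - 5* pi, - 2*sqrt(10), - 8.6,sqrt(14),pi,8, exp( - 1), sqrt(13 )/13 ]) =[-5*pi, - 8.6, - 2*sqrt(10 ), - 5, sqrt( 13 )/13,exp( - 1 ),pi,sqrt ( 14),8 ] 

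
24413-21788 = 2625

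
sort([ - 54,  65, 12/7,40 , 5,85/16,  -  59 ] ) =[ - 59, - 54, 12/7, 5,85/16, 40,65]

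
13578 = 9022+4556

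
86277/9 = 9586 + 1/3 = 9586.33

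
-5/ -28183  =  5/28183 = 0.00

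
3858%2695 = 1163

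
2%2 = 0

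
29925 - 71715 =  - 41790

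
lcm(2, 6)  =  6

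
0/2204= 0= 0.00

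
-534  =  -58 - 476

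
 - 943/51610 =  - 1 + 50667/51610= -  0.02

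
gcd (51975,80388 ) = 693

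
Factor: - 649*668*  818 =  - 2^3*11^1 * 59^1 * 167^1*409^1 = - 354629176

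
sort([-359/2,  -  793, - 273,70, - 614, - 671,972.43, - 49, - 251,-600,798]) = [ - 793, - 671, - 614, - 600, - 273, - 251, - 359/2, - 49,70, 798, 972.43]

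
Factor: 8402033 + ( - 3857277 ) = 2^2*43^1*26423^1  =  4544756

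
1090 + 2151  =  3241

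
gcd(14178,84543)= 3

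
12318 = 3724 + 8594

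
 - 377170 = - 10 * 37717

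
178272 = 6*29712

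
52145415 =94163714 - 42018299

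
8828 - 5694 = 3134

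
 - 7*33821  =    -  236747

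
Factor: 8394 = 2^1*3^1*1399^1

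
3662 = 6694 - 3032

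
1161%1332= 1161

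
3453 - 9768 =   -  6315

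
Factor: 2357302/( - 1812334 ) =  - 19^( - 1)*31^1*37^(-1)*193^1*197^1*1289^( - 1 ) = - 1178651/906167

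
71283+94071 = 165354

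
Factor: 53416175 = 5^2*61^1*35027^1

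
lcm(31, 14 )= 434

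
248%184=64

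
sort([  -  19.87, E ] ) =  [ - 19.87, E]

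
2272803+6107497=8380300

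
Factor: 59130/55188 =2^(-1)*3^1*5^1*7^( - 1 )  =  15/14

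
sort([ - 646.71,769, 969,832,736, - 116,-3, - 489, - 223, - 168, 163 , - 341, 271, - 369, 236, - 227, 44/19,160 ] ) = [ - 646.71, - 489,-369, - 341, - 227, - 223, - 168,-116,-3 , 44/19  ,  160 , 163,236, 271,736,  769,  832 , 969 ] 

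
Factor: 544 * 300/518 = 81600/259 = 2^6 * 3^1*5^2*7^( - 1)*17^1*37^( -1)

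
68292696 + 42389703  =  110682399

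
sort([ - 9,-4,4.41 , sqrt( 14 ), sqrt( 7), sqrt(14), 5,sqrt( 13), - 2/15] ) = [ - 9,-4, - 2/15,  sqrt( 7),sqrt( 13), sqrt( 14), sqrt( 14),  4.41 , 5]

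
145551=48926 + 96625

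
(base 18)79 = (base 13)A5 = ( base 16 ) 87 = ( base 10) 135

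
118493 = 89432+29061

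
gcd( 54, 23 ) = 1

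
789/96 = 8 + 7/32 = 8.22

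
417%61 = 51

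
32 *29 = 928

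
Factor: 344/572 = 86/143 = 2^1 * 11^(-1 ) * 13^ ( - 1 )*43^1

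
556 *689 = 383084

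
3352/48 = 419/6 = 69.83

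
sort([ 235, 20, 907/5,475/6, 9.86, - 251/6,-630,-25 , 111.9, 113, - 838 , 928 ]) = [-838, - 630, - 251/6,  -  25, 9.86 , 20 , 475/6, 111.9, 113, 907/5, 235,  928 ] 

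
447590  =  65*6886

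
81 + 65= 146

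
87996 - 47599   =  40397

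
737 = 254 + 483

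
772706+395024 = 1167730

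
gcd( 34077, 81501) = 3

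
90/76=1 + 7/38 = 1.18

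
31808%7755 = 788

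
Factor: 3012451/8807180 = 2^( - 2 )*5^ ( - 1)*13^1*17^1*43^1*61^( - 1) * 317^1*7219^( - 1) 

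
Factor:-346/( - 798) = 3^( - 1)*7^( - 1)*19^( - 1)*173^1=173/399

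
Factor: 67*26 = 2^1*13^1*67^1 = 1742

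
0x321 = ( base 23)1BJ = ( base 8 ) 1441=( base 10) 801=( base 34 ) nj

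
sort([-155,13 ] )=[ -155,13 ] 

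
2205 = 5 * 441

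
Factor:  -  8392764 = -2^2*3^1 * 17^1*41141^1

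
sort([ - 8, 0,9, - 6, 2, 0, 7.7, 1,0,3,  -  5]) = [ - 8, - 6, - 5,0,0, 0,  1,2,  3, 7.7,9 ]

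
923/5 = 923/5 = 184.60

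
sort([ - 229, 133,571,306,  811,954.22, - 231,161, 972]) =[ - 231, - 229, 133,161, 306,571,811, 954.22,972 ] 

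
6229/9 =692 + 1/9=692.11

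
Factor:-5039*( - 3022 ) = 15227858 = 2^1* 1511^1*5039^1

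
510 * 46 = 23460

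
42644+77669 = 120313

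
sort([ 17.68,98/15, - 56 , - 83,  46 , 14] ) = [ - 83, - 56,  98/15,14 , 17.68, 46] 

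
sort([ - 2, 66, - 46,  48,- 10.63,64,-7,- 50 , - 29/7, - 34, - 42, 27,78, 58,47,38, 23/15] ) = [  -  50, - 46, - 42, - 34, - 10.63,  -  7, - 29/7,-2, 23/15,27,38, 47, 48, 58, 64, 66 , 78 ]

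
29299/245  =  119 + 144/245 = 119.59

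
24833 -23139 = 1694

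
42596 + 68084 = 110680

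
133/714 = 19/102 =0.19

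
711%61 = 40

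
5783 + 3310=9093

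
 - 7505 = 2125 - 9630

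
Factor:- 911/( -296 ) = 2^ ( - 3)*37^(-1)*911^1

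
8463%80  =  63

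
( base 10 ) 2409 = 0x969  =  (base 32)2b9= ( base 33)270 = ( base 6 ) 15053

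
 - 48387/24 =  - 2017 +7/8 = - 2016.12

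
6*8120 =48720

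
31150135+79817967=110968102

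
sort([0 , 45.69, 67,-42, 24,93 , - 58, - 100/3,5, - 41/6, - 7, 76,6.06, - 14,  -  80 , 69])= [ - 80,-58, - 42,-100/3,-14, - 7,-41/6,0,5,6.06,24,45.69,67, 69,76 , 93 ] 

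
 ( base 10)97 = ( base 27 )3g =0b1100001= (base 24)41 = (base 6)241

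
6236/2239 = 2 + 1758/2239 = 2.79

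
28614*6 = 171684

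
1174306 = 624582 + 549724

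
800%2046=800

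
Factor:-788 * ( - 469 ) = 2^2*7^1*67^1*197^1 = 369572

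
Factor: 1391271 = 3^1*7^1*97^1*683^1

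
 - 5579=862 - 6441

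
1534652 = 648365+886287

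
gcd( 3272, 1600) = 8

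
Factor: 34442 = 2^1*17^1*1013^1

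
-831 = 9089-9920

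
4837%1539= 220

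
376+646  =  1022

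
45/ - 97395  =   - 1  +  6490/6493 = - 0.00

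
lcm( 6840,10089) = 403560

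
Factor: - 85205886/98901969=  - 28401962/32967323  =  -2^1*29^1*489689^1*32967323^( - 1)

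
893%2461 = 893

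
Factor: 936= 2^3*3^2*13^1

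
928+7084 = 8012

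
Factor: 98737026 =2^1*3^1*73^1*225427^1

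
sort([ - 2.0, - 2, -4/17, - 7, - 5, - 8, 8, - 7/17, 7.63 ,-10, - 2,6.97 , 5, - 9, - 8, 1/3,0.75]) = [ - 10, - 9,-8, - 8, - 7, - 5, - 2.0, - 2, - 2,-7/17,- 4/17,1/3,0.75, 5, 6.97, 7.63,8]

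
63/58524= 21/19508 = 0.00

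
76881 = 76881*1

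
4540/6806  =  2270/3403 =0.67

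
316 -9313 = -8997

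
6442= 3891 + 2551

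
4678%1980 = 718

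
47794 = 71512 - 23718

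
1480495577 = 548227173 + 932268404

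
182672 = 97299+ 85373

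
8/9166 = 4/4583 = 0.00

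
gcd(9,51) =3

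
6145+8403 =14548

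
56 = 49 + 7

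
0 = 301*0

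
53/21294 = 53/21294 = 0.00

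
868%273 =49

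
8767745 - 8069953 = 697792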